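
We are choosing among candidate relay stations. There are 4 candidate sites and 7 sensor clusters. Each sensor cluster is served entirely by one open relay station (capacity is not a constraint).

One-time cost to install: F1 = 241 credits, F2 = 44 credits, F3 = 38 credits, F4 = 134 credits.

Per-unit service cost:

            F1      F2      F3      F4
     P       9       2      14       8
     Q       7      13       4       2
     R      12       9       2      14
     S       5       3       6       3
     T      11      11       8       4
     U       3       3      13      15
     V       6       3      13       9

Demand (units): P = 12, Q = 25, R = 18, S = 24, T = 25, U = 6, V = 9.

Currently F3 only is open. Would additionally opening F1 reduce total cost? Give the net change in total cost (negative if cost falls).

Current service cost with {F3}: 843.
Adding F1: each sensor cluster re-picks its cheapest; new service cost 636, saving 207.
Extra fixed cost: 241. Net change = 241 − 207 = 34.
(Totals: 881 → 915.)

No — net change +34 (cost rises by 34).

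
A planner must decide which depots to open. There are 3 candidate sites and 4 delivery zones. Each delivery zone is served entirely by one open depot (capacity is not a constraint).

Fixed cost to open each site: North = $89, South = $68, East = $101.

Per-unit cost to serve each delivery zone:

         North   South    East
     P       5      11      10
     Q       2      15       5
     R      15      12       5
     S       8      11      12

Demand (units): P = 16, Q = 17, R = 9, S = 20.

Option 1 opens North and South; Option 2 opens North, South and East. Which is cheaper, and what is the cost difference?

Option 1: {North, South}: P→North 5·16=80, Q→North 2·17=34, R→South 12·9=108, S→North 8·20=160. Service 382; fixed 157; total 539.
Option 2: {North, South, East}: P→North 5·16=80, Q→North 2·17=34, R→East 5·9=45, S→North 8·20=160. Service 319; fixed 258; total 577.
Difference: |539 − 577| = 38.

Option 1 is cheaper by 38.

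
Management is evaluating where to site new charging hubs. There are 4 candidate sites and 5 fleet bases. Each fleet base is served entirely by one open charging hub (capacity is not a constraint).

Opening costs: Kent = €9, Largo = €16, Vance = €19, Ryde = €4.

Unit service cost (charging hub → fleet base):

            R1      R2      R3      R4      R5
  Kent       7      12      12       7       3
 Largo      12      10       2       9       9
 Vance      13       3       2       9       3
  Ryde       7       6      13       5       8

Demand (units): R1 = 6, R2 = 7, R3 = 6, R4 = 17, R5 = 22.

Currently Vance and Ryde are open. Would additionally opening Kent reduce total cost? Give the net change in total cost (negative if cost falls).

Current service cost with {Vance, Ryde}: 226.
Adding Kent: each fleet base re-picks its cheapest; new service cost 226, saving 0.
Extra fixed cost: 9. Net change = 9 − 0 = 9.
(Totals: 249 → 258.)

No — net change +9 (cost rises by 9).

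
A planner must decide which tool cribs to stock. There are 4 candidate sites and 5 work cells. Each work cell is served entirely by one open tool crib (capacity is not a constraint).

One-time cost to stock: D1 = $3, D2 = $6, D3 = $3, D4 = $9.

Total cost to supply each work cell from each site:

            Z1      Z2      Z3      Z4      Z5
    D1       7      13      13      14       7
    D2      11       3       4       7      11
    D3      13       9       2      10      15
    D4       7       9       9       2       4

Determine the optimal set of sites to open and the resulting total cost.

Open D2 and D4; minimum total cost 35.

For any fixed open set, each work cell goes to its cheapest open site; total = fixed + service.
{D2, D4}: Z1→D4 7, Z2→D2 3, Z3→D2 4, Z4→D4 2, Z5→D4 4. Service 20; fixed 15; total 35.
{D2, D3, D4}: service 18 + fixed 18 = 36
{D3, D4}: service 24 + fixed 12 = 36
{D1, D2, D3, D4}: service 18 + fixed 21 = 39
(All 15 nonempty subsets were checked; D2 and D4 is lowest.)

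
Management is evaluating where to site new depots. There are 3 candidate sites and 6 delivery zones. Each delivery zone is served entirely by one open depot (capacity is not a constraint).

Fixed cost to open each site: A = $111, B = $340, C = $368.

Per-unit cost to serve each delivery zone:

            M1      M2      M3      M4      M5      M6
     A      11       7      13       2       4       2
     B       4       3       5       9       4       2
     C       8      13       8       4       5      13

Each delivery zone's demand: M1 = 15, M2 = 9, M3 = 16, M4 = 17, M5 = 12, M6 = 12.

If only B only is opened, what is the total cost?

Total cost: 732

Each delivery zone is assigned to its cheapest site among the open ones.
{B}: M1→B 4·15=60, M2→B 3·9=27, M3→B 5·16=80, M4→B 9·17=153, M5→B 4·12=48, M6→B 2·12=24. Service 392; fixed 340; total 732.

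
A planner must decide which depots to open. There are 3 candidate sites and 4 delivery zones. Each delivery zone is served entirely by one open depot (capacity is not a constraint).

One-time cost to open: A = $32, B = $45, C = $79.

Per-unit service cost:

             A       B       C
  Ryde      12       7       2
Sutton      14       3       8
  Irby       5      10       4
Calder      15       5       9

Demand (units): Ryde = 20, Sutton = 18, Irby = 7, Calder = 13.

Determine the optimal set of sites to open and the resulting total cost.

For any fixed open set, each delivery zone goes to its cheapest open site; total = fixed + service.
{B, C}: Ryde→C 2·20=40, Sutton→B 3·18=54, Irby→C 4·7=28, Calder→B 5·13=65. Service 187; fixed 124; total 311.
{A, B, C}: Ryde→C 2·20=40, Sutton→B 3·18=54, Irby→C 4·7=28, Calder→B 5·13=65. Service 187; fixed 156; total 343.
{A, B}: service 294 + fixed 77 = 371
{A}: Ryde→A 12·20=240, Sutton→A 14·18=252, Irby→A 5·7=35, Calder→A 15·13=195. Service 722; fixed 32; total 754.
(All 7 nonempty subsets were checked; B and C is lowest.)

Open B and C; minimum total cost 311.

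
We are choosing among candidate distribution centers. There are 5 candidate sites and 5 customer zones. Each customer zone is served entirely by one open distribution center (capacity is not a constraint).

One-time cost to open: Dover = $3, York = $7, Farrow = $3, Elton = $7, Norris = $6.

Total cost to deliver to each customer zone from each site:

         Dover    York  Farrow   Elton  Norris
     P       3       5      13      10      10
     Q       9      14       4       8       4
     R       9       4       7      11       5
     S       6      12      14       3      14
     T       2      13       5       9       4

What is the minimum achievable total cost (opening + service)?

For any fixed open set, each customer zone goes to its cheapest open site; total = fixed + service.
{Dover, Farrow}: P→Dover 3, Q→Farrow 4, R→Farrow 7, S→Dover 6, T→Dover 2. Service 22; fixed 6; total 28.
{Dover, Norris}: service 20 + fixed 9 = 29
{Dover}: service 29 + fixed 3 = 32
{Dover, York, Farrow, Elton, Norris}: P→Dover 3, Q→Farrow 4, R→York 4, S→Elton 3, T→Dover 2. Service 16; fixed 26; total 42.
No other subset beats 28.

Minimum total cost: 28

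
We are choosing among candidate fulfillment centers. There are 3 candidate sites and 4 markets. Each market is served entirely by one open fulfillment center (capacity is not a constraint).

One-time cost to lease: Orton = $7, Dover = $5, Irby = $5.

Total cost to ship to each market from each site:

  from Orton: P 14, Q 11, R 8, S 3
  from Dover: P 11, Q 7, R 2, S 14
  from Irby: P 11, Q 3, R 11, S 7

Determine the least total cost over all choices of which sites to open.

Minimum total cost: 33

For any fixed open set, each market goes to its cheapest open site; total = fixed + service.
{Dover, Irby}: P→Dover 11, Q→Irby 3, R→Dover 2, S→Irby 7. Service 23; fixed 10; total 33.
{Orton, Dover}: P→Dover 11, Q→Dover 7, R→Dover 2, S→Orton 3. Service 23; fixed 12; total 35.
{Orton, Dover, Irby}: P→Dover 11, Q→Irby 3, R→Dover 2, S→Orton 3. Service 19; fixed 17; total 36.
{Dover}: service 34 + fixed 5 = 39
No other subset beats 33.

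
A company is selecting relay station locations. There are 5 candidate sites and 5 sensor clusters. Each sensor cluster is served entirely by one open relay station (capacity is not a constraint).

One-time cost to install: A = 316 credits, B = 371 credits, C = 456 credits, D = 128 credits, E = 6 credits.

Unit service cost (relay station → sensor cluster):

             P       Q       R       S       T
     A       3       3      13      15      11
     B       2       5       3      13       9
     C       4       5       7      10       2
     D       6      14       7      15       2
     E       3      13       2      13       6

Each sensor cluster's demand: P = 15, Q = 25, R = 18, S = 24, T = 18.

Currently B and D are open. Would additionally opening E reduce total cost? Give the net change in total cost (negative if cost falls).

Yes — net change −12 (cost falls by 12).

Current service cost with {B, D}: 557.
Adding E: each sensor cluster re-picks its cheapest; new service cost 539, saving 18.
Extra fixed cost: 6. Net change = 6 − 18 = -12.
(Totals: 1056 → 1044.)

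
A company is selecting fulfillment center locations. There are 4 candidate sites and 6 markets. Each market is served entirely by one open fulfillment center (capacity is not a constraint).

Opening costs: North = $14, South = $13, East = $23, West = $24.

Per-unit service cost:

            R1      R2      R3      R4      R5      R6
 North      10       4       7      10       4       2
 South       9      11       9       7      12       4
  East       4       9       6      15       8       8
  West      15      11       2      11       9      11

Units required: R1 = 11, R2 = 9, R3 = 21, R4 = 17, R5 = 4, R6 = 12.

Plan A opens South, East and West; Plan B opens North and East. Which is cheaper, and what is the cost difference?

Plan A is cheaper by 27.

Plan A: {South, East, West}: R1→East 4·11=44, R2→East 9·9=81, R3→West 2·21=42, R4→South 7·17=119, R5→East 8·4=32, R6→South 4·12=48. Service 366; fixed 60; total 426.
Plan B: {North, East}: R1→East 4·11=44, R2→North 4·9=36, R3→East 6·21=126, R4→North 10·17=170, R5→North 4·4=16, R6→North 2·12=24. Service 416; fixed 37; total 453.
Difference: |426 − 453| = 27.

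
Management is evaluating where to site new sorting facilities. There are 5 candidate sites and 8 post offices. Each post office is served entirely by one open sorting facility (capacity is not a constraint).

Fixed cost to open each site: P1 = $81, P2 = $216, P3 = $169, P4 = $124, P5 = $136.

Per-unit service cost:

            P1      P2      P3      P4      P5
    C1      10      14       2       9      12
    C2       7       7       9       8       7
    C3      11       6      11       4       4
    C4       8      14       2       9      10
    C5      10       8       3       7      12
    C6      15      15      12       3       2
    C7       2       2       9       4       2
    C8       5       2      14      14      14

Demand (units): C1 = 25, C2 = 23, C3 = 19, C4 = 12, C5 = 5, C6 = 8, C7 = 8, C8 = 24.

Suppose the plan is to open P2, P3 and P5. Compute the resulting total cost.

Each post office is assigned to its cheapest site among the open ones.
{P2, P3, P5}: C1→P3 2·25=50, C2→P2 7·23=161, C3→P5 4·19=76, C4→P3 2·12=24, C5→P3 3·5=15, C6→P5 2·8=16, C7→P2 2·8=16, C8→P2 2·24=48. Service 406; fixed 521; total 927.

Total cost: 927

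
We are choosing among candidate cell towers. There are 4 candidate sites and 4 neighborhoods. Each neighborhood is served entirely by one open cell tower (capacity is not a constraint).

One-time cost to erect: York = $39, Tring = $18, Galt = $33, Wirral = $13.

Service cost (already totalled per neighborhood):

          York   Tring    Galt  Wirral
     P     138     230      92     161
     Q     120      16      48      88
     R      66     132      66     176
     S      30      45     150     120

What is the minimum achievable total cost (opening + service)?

For any fixed open set, each neighborhood goes to its cheapest open site; total = fixed + service.
{Tring, Galt}: P→Galt 92, Q→Tring 16, R→Galt 66, S→Tring 45. Service 219; fixed 51; total 270.
{Tring, Galt, Wirral}: service 219 + fixed 64 = 283
{York, Tring, Galt}: P→Galt 92, Q→Tring 16, R→York 66, S→York 30. Service 204; fixed 90; total 294.
{York, Tring, Galt, Wirral}: P→Galt 92, Q→Tring 16, R→York 66, S→York 30. Service 204; fixed 103; total 307.
No other subset beats 270.

Minimum total cost: 270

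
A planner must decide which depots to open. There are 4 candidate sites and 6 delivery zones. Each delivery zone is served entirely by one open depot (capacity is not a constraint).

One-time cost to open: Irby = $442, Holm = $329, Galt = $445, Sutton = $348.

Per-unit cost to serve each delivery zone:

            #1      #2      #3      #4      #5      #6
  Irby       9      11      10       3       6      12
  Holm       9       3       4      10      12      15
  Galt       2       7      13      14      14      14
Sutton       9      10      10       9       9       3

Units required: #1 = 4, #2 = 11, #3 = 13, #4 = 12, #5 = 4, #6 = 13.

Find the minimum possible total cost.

For any fixed open set, each delivery zone goes to its cheapest open site; total = fixed + service.
{Sutton}: #1→Sutton 9·4=36, #2→Sutton 10·11=110, #3→Sutton 10·13=130, #4→Sutton 9·12=108, #5→Sutton 9·4=36, #6→Sutton 3·13=39. Service 459; fixed 348; total 807.
{Holm}: service 484 + fixed 329 = 813
{Irby}: #1→Irby 9·4=36, #2→Irby 11·11=121, #3→Irby 10·13=130, #4→Irby 3·12=36, #5→Irby 6·4=24, #6→Irby 12·13=156. Service 503; fixed 442; total 945.
{Irby, Holm, Galt, Sutton}: #1→Galt 2·4=8, #2→Holm 3·11=33, #3→Holm 4·13=52, #4→Irby 3·12=36, #5→Irby 6·4=24, #6→Sutton 3·13=39. Service 192; fixed 1564; total 1756.
(All 15 nonempty subsets were checked; Sutton only is lowest.)

Minimum total cost: 807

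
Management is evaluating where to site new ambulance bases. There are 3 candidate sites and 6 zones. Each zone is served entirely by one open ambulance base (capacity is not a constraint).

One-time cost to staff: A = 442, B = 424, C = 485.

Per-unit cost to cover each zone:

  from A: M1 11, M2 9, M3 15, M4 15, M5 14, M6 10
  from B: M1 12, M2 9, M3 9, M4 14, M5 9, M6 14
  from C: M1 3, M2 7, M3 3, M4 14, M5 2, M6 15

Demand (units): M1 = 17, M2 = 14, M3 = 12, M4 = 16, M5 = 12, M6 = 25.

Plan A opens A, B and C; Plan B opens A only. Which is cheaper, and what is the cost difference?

Plan A: {A, B, C}: M1→C 3·17=51, M2→C 7·14=98, M3→C 3·12=36, M4→B 14·16=224, M5→C 2·12=24, M6→A 10·25=250. Service 683; fixed 1351; total 2034.
Plan B: {A}: M1→A 11·17=187, M2→A 9·14=126, M3→A 15·12=180, M4→A 15·16=240, M5→A 14·12=168, M6→A 10·25=250. Service 1151; fixed 442; total 1593.
Difference: |2034 − 1593| = 441.

Plan B is cheaper by 441.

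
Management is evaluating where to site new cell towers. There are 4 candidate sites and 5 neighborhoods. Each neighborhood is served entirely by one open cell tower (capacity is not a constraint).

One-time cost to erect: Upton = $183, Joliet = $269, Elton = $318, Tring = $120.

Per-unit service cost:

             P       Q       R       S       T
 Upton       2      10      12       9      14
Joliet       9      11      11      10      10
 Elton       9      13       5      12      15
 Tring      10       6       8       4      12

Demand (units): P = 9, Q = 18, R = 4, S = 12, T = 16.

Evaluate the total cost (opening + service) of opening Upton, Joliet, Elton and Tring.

Each neighborhood is assigned to its cheapest site among the open ones.
{Upton, Joliet, Elton, Tring}: P→Upton 2·9=18, Q→Tring 6·18=108, R→Elton 5·4=20, S→Tring 4·12=48, T→Joliet 10·16=160. Service 354; fixed 890; total 1244.

Total cost: 1244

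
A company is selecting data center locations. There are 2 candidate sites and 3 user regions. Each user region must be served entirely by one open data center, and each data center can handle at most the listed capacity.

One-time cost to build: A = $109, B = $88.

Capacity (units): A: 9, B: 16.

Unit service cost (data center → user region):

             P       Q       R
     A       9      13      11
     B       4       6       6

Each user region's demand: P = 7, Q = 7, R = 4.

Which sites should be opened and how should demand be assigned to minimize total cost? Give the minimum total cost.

Minimum total cost: 311

Open {A, B}: P→B 4·7=28, Q→B 6·7=42, R→A 11·4=44.
Loads: A carries 4/9, B carries 14/16. Service 114; fixed 197; total 311.
Next best feasible plan costs 326.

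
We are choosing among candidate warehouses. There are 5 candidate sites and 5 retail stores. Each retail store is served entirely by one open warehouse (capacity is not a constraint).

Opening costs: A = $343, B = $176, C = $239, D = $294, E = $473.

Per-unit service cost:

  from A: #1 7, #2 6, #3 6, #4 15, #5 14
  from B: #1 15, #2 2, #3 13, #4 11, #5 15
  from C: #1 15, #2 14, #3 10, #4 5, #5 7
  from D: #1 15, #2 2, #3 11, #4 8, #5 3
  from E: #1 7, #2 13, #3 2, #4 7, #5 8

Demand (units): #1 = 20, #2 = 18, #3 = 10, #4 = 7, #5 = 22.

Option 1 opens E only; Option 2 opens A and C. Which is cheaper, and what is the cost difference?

Option 1: {E}: #1→E 7·20=140, #2→E 13·18=234, #3→E 2·10=20, #4→E 7·7=49, #5→E 8·22=176. Service 619; fixed 473; total 1092.
Option 2: {A, C}: #1→A 7·20=140, #2→A 6·18=108, #3→A 6·10=60, #4→C 5·7=35, #5→C 7·22=154. Service 497; fixed 582; total 1079.
Difference: |1092 − 1079| = 13.

Option 2 is cheaper by 13.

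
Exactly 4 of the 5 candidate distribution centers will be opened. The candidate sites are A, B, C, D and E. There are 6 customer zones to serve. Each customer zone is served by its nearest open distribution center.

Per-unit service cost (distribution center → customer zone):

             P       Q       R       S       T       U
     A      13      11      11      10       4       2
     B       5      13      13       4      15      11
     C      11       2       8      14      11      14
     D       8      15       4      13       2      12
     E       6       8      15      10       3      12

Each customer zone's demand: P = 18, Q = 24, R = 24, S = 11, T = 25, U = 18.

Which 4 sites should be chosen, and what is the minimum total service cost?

With exactly 4 open, each customer zone uses its cheapest among the chosen.
{A, B, C, D}: P→B 5·18=90, Q→C 2·24=48, R→D 4·24=96, S→B 4·11=44, T→D 2·25=50, U→A 2·18=36. Service cost 364.
{A, C, D, E}: service cost 448
{A, B, C, E}: service cost 485
Among all 5 size-4 choices, {A, B, C, D} is lowest.

Choose A, B, C and D; total service cost 364.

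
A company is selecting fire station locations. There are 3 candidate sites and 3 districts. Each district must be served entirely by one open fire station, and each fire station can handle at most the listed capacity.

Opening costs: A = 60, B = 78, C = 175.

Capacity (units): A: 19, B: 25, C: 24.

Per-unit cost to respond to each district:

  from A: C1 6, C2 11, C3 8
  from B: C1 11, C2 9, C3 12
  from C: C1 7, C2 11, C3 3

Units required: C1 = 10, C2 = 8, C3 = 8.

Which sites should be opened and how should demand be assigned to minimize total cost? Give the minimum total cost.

Open {A, B}: C1→A 6·10=60, C2→B 9·8=72, C3→A 8·8=64.
Loads: A carries 18/19, B carries 8/25. Service 196; fixed 138; total 334.
Next best feasible plan costs 366.

Minimum total cost: 334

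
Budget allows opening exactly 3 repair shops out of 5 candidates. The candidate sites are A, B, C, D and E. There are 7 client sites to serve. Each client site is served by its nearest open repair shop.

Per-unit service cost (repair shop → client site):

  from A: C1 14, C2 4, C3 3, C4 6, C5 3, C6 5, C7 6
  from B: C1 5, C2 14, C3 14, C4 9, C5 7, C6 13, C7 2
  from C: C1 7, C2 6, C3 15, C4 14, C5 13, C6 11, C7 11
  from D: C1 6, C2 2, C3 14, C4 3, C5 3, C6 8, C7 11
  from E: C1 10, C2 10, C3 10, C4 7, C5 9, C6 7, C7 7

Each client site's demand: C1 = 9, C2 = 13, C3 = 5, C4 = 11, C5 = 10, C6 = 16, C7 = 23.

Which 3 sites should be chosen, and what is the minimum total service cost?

Choose A, B and D; total service cost 275.

With exactly 3 open, each client site uses its cheapest among the chosen.
{A, B, D}: C1→B 5·9=45, C2→D 2·13=26, C3→A 3·5=15, C4→D 3·11=33, C5→A 3·10=30, C6→A 5·16=80, C7→B 2·23=46. Service cost 275.
{A, B, C}: service cost 334
{A, B, E}: service cost 334
Among all 10 size-3 choices, {A, B, D} is lowest.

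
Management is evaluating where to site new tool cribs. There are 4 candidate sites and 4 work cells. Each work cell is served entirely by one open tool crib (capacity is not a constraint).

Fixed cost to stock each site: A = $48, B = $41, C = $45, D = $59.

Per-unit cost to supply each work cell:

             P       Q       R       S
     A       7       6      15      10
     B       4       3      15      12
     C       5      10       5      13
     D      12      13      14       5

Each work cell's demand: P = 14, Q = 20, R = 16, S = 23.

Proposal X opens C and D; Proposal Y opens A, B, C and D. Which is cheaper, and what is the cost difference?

Proposal X: {C, D}: P→C 5·14=70, Q→C 10·20=200, R→C 5·16=80, S→D 5·23=115. Service 465; fixed 104; total 569.
Proposal Y: {A, B, C, D}: P→B 4·14=56, Q→B 3·20=60, R→C 5·16=80, S→D 5·23=115. Service 311; fixed 193; total 504.
Difference: |569 − 504| = 65.

Proposal Y is cheaper by 65.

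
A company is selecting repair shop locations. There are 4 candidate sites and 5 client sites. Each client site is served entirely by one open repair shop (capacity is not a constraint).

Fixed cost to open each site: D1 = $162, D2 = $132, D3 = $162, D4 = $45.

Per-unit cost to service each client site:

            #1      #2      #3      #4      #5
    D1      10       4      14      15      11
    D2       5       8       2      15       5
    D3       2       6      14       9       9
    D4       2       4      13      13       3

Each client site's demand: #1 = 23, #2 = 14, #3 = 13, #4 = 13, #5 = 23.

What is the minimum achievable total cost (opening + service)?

Minimum total cost: 543

For any fixed open set, each client site goes to its cheapest open site; total = fixed + service.
{D2, D4}: #1→D4 2·23=46, #2→D4 4·14=56, #3→D2 2·13=26, #4→D4 13·13=169, #5→D4 3·23=69. Service 366; fixed 177; total 543.
{D4}: service 509 + fixed 45 = 554
{D2, D3, D4}: #1→D3 2·23=46, #2→D4 4·14=56, #3→D2 2·13=26, #4→D3 9·13=117, #5→D4 3·23=69. Service 314; fixed 339; total 653.
{D1, D2, D3, D4}: service 314 + fixed 501 = 815
No other subset beats 543.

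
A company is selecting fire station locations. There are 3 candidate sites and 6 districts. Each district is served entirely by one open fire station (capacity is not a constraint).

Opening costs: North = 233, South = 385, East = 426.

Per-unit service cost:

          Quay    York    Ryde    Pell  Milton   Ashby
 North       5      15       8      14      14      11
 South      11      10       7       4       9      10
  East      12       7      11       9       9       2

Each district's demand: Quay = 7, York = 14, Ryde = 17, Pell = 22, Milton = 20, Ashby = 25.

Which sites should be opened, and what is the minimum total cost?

Open East only; minimum total cost 1223.

For any fixed open set, each district goes to its cheapest open site; total = fixed + service.
{East}: Quay→East 12·7=84, York→East 7·14=98, Ryde→East 11·17=187, Pell→East 9·22=198, Milton→East 9·20=180, Ashby→East 2·25=50. Service 797; fixed 426; total 1223.
{South}: service 854 + fixed 385 = 1239
{North, East}: service 697 + fixed 659 = 1356
{North, South, East}: Quay→North 5·7=35, York→East 7·14=98, Ryde→South 7·17=119, Pell→South 4·22=88, Milton→South 9·20=180, Ashby→East 2·25=50. Service 570; fixed 1044; total 1614.
No other subset beats 1223.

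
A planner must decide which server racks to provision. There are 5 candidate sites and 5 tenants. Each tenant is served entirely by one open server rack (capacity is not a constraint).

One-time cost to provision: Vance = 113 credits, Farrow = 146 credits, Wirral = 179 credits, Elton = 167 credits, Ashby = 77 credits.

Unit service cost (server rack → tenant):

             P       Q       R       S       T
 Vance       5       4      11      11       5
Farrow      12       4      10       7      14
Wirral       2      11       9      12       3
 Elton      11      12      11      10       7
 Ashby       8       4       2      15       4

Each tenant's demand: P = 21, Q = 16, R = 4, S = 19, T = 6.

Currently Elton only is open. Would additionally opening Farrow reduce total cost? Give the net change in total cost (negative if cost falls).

Yes — net change −43 (cost falls by 43).

Current service cost with {Elton}: 699.
Adding Farrow: each tenant re-picks its cheapest; new service cost 510, saving 189.
Extra fixed cost: 146. Net change = 146 − 189 = -43.
(Totals: 866 → 823.)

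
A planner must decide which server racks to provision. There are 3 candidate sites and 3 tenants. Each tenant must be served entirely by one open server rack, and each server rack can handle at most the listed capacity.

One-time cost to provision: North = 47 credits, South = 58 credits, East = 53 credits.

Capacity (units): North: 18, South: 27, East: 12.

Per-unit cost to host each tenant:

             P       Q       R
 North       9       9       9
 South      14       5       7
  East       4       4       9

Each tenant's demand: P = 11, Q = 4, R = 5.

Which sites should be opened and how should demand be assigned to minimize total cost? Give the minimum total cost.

Minimum total cost: 210

Open {South, East}: P→East 4·11=44, Q→South 5·4=20, R→South 7·5=35.
Loads: South carries 9/27, East carries 11/12. Service 99; fixed 111; total 210.
Next best feasible plan costs 225.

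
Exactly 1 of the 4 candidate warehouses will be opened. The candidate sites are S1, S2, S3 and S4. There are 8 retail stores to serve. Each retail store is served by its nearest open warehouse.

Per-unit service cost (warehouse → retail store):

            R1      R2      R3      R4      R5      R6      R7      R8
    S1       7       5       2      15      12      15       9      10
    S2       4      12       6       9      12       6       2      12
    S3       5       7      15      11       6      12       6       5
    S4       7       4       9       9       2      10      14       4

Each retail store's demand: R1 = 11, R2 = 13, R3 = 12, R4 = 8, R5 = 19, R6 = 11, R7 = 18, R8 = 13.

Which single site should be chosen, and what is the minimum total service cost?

Choose S4 only; total service cost 761.

With exactly 1 open, each retail store uses its cheapest among the chosen.
{S4}: R1→S4 7·11=77, R2→S4 4·13=52, R3→S4 9·12=108, R4→S4 9·8=72, R5→S4 2·19=38, R6→S4 10·11=110, R7→S4 14·18=252, R8→S4 4·13=52. Service cost 761.
{S2}: service cost 830
{S3}: service cost 833
Among all 4 size-1 choices, {S4} is lowest.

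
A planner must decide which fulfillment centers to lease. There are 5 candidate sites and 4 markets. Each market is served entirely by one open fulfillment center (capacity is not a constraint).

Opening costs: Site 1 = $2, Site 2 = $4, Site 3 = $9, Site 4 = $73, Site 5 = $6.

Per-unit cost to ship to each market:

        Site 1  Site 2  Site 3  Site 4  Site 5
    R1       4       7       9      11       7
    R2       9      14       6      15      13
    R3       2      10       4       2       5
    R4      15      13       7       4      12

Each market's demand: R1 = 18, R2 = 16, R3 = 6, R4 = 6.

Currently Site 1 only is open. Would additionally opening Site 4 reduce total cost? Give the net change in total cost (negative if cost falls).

No — net change +7 (cost rises by 7).

Current service cost with {Site 1}: 318.
Adding Site 4: each market re-picks its cheapest; new service cost 252, saving 66.
Extra fixed cost: 73. Net change = 73 − 66 = 7.
(Totals: 320 → 327.)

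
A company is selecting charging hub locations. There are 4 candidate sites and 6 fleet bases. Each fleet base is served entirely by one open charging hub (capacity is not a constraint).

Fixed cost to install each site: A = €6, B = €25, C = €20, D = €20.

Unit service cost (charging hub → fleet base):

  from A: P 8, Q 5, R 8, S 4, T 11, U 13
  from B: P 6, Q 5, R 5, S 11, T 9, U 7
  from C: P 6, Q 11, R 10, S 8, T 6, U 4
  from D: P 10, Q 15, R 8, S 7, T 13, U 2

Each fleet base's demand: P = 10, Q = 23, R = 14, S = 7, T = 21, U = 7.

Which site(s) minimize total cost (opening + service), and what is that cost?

For any fixed open set, each fleet base goes to its cheapest open site; total = fixed + service.
{A, B, C}: P→B 6·10=60, Q→A 5·23=115, R→B 5·14=70, S→A 4·7=28, T→C 6·21=126, U→C 4·7=28. Service 427; fixed 51; total 478.
{A, B, C, D}: P→B 6·10=60, Q→A 5·23=115, R→B 5·14=70, S→A 4·7=28, T→C 6·21=126, U→D 2·7=14. Service 413; fixed 71; total 484.
{A, C}: service 469 + fixed 26 = 495
{A}: P→A 8·10=80, Q→A 5·23=115, R→A 8·14=112, S→A 4·7=28, T→A 11·21=231, U→A 13·7=91. Service 657; fixed 6; total 663.
(All 15 nonempty subsets were checked; A, B and C is lowest.)

Open A, B and C; minimum total cost 478.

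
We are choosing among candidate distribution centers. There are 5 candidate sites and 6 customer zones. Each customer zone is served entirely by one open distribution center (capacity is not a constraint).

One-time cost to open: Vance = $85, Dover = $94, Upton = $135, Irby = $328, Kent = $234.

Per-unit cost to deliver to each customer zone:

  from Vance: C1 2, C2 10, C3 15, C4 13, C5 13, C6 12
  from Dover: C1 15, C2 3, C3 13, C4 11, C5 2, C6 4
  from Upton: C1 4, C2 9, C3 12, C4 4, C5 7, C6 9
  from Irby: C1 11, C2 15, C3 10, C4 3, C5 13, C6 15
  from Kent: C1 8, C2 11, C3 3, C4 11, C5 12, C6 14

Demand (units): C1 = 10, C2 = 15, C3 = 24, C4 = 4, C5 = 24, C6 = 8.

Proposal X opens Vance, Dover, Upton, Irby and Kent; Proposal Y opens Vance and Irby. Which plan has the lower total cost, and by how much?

Proposal X is cheaper by 138.

Proposal X: {Vance, Dover, Upton, Irby, Kent}: C1→Vance 2·10=20, C2→Dover 3·15=45, C3→Kent 3·24=72, C4→Irby 3·4=12, C5→Dover 2·24=48, C6→Dover 4·8=32. Service 229; fixed 876; total 1105.
Proposal Y: {Vance, Irby}: C1→Vance 2·10=20, C2→Vance 10·15=150, C3→Irby 10·24=240, C4→Irby 3·4=12, C5→Vance 13·24=312, C6→Vance 12·8=96. Service 830; fixed 413; total 1243.
Difference: |1105 − 1243| = 138.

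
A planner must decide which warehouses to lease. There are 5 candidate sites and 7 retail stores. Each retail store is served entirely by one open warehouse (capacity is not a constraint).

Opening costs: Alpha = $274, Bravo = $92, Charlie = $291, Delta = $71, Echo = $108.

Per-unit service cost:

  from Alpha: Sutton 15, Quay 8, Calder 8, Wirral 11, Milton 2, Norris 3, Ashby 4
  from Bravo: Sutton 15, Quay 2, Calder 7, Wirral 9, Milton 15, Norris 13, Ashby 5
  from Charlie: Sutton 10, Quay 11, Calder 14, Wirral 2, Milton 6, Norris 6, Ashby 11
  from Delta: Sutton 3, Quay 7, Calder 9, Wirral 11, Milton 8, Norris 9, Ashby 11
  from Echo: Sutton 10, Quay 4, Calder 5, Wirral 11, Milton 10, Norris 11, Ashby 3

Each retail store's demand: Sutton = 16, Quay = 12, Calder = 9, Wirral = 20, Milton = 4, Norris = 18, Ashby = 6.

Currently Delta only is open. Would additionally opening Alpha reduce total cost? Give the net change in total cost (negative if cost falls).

No — net change +91 (cost rises by 91).

Current service cost with {Delta}: 693.
Adding Alpha: each retail store re-picks its cheapest; new service cost 510, saving 183.
Extra fixed cost: 274. Net change = 274 − 183 = 91.
(Totals: 764 → 855.)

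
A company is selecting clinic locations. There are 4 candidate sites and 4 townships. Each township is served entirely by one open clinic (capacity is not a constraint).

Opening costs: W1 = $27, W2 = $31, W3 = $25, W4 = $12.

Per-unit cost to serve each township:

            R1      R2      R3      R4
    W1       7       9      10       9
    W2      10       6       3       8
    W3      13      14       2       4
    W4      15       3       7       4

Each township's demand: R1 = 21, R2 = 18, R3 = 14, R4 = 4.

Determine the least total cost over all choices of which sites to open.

For any fixed open set, each township goes to its cheapest open site; total = fixed + service.
{W1, W3, W4}: R1→W1 7·21=147, R2→W4 3·18=54, R3→W3 2·14=28, R4→W3 4·4=16. Service 245; fixed 64; total 309.
{W1, W2, W4}: service 259 + fixed 70 = 329
{W1, W2, W3, W4}: service 245 + fixed 95 = 340
{W4}: R1→W4 15·21=315, R2→W4 3·18=54, R3→W4 7·14=98, R4→W4 4·4=16. Service 483; fixed 12; total 495.
(All 15 nonempty subsets were checked; W1, W3 and W4 is lowest.)

Minimum total cost: 309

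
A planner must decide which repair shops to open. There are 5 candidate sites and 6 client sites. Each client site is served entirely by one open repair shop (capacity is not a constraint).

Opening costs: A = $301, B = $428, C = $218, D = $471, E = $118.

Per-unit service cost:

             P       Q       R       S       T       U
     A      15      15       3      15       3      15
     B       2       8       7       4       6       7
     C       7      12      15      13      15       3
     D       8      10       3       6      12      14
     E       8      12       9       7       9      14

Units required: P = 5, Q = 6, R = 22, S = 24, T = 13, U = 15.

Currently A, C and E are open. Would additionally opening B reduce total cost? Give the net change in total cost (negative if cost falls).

Current service cost with {A, C, E}: 425.
Adding B: each client site re-picks its cheapest; new service cost 304, saving 121.
Extra fixed cost: 428. Net change = 428 − 121 = 307.
(Totals: 1062 → 1369.)

No — net change +307 (cost rises by 307).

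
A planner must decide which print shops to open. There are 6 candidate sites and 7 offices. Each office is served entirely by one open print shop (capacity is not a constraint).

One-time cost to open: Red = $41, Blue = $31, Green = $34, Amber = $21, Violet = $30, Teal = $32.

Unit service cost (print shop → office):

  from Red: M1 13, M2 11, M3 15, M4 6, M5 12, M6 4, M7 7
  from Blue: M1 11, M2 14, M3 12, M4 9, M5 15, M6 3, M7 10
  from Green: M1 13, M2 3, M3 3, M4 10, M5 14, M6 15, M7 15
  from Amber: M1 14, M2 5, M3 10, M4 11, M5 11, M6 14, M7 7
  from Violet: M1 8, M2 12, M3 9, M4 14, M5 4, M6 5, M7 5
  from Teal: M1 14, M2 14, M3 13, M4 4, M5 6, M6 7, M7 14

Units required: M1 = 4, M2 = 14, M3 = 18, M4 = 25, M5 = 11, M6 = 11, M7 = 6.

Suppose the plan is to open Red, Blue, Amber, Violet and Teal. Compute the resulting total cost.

Each office is assigned to its cheapest site among the open ones.
{Red, Blue, Amber, Violet, Teal}: M1→Violet 8·4=32, M2→Amber 5·14=70, M3→Violet 9·18=162, M4→Teal 4·25=100, M5→Violet 4·11=44, M6→Blue 3·11=33, M7→Violet 5·6=30. Service 471; fixed 155; total 626.

Total cost: 626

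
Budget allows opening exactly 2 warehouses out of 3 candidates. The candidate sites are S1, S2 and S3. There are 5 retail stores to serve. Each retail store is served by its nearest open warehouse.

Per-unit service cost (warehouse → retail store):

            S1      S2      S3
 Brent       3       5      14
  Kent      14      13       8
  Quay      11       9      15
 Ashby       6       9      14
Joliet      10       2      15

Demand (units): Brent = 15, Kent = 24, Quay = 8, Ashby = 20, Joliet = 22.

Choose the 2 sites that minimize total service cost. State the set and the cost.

Choose S2 and S3; total service cost 563.

With exactly 2 open, each retail store uses its cheapest among the chosen.
{S2, S3}: Brent→S2 5·15=75, Kent→S3 8·24=192, Quay→S2 9·8=72, Ashby→S2 9·20=180, Joliet→S2 2·22=44. Service cost 563.
{S1, S2}: service cost 593
{S1, S3}: service cost 665
Among all 3 size-2 choices, {S2, S3} is lowest.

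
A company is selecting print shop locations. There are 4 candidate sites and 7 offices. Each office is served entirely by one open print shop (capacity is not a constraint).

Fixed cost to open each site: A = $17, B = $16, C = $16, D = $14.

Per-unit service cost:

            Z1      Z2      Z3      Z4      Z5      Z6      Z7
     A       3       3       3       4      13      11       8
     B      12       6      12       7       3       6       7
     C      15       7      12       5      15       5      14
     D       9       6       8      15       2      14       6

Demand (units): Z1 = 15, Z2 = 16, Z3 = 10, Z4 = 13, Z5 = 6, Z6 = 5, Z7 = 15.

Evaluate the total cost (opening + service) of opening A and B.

Each office is assigned to its cheapest site among the open ones.
{A, B}: Z1→A 3·15=45, Z2→A 3·16=48, Z3→A 3·10=30, Z4→A 4·13=52, Z5→B 3·6=18, Z6→B 6·5=30, Z7→B 7·15=105. Service 328; fixed 33; total 361.

Total cost: 361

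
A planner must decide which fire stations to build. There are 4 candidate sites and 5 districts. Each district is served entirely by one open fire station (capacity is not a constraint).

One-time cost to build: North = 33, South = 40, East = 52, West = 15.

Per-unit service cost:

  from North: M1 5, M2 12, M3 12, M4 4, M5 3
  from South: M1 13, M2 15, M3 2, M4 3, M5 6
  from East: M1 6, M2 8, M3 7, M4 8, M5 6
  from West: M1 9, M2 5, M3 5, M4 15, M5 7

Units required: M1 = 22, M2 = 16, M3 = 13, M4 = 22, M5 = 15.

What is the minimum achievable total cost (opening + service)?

Minimum total cost: 415

For any fixed open set, each district goes to its cheapest open site; total = fixed + service.
{North, South, West}: M1→North 5·22=110, M2→West 5·16=80, M3→South 2·13=26, M4→South 3·22=66, M5→North 3·15=45. Service 327; fixed 88; total 415.
{North, West}: service 388 + fixed 48 = 436
{North, South, East, West}: service 327 + fixed 140 = 467
{West}: service 778 + fixed 15 = 793
No other subset beats 415.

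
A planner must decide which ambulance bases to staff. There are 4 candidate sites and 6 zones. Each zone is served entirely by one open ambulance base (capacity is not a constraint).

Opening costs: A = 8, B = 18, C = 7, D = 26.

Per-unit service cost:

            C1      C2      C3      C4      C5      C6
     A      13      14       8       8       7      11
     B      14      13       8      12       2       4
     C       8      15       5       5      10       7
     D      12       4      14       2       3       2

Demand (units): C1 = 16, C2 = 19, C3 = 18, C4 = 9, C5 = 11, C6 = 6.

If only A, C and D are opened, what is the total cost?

Total cost: 398

Each zone is assigned to its cheapest site among the open ones.
{A, C, D}: C1→C 8·16=128, C2→D 4·19=76, C3→C 5·18=90, C4→D 2·9=18, C5→D 3·11=33, C6→D 2·6=12. Service 357; fixed 41; total 398.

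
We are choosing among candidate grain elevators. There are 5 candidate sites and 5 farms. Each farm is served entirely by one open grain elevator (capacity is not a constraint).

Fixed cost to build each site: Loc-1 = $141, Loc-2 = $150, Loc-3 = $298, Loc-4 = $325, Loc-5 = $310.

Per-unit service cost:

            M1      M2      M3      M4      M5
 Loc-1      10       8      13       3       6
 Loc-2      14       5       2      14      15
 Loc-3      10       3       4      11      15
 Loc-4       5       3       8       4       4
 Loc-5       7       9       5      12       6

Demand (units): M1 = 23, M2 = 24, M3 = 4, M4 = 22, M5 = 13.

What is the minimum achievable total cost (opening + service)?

Minimum total cost: 684

For any fixed open set, each farm goes to its cheapest open site; total = fixed + service.
{Loc-4}: M1→Loc-4 5·23=115, M2→Loc-4 3·24=72, M3→Loc-4 8·4=32, M4→Loc-4 4·22=88, M5→Loc-4 4·13=52. Service 359; fixed 325; total 684.
{Loc-1}: service 618 + fixed 141 = 759
{Loc-1, Loc-2}: service 502 + fixed 291 = 793
{Loc-1, Loc-2, Loc-3, Loc-4, Loc-5}: service 313 + fixed 1224 = 1537
No other subset beats 684.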